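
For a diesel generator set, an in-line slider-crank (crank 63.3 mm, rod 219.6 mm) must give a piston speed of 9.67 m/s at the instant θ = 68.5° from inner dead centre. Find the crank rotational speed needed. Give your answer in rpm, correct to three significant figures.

For an in-line slider-crank, |v_piston| = rω|sinθ|·[1 + r cosθ/√(L² − r² sin²θ)].
With r = 0.0633 m, L = 0.2196 m, θ = 68.5°: the bracketed kinematic factor |dx/dθ| = 0.065354 m.
ω = v/|dx/dθ| = 9.67/0.065354 = 147.96 rad/s.
N = 60ω/(2π) = 1412.9 rpm.

1410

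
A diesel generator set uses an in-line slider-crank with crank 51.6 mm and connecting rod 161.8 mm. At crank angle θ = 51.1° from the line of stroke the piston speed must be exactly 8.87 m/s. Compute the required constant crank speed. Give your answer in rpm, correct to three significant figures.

1750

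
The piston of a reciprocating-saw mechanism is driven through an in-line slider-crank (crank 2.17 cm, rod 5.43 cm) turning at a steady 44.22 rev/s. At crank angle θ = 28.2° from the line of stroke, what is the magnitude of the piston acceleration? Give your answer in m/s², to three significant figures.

ω = 2π·44.2 = 277.8 rad/s
x(θ) = r cosθ + √(L² − r² sin²θ); with ω constant, a = ω²·d²x/dθ².
d²x/dθ² = −r cosθ − r²(cos2θ)/√u − r⁴ sin²2θ/(4u^{3/2}),  u = L² − r² sin²θ = 0.00284334 m².
Substituting r = 0.0217 m, L = 0.0543 m, θ = 28.2°: d²x/dθ² = -0.024265 m.
a = ω²·d²x/dθ² = (277.8)²·(-0.024265) = -1873.2 m/s²;  |a| = 1873.2 m/s².

1870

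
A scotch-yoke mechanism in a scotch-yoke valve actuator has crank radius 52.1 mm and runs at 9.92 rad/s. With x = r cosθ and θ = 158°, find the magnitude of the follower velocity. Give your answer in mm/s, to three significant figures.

ω = 9.92 rad/s
x = r cosθ ⇒ ẋ = −rω sinθ.
|v| = rω|sinθ| = 0.0521·9.92·|sin 158°| = 0.19361 m/s = 193.61 mm/s.

194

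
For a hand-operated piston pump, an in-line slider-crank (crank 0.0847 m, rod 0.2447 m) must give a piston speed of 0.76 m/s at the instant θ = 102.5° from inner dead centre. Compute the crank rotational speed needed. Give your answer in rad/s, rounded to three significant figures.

9.99

For an in-line slider-crank, |v_piston| = rω|sinθ|·[1 + r cosθ/√(L² − r² sin²θ)].
With r = 0.0847 m, L = 0.2447 m, θ = 102.5°: the bracketed kinematic factor |dx/dθ| = 0.07611 m.
ω = v/|dx/dθ| = 0.76/0.07611 = 9.9856 rad/s.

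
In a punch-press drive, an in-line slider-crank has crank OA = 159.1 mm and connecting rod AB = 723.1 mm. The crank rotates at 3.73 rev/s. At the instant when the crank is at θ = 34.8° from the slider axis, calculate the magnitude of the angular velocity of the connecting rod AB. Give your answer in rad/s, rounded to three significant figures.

4.27

ω = 23.44 rad/s (converted from 3.73 rev/s).
The rod makes angle φ with the slider axis where L sinφ = r sinθ; differentiating, L cosφ·φ̇ = r ω cosθ.
L cosφ = √(L² − r² sin²θ) = 0.71738 m.
|ω_rod| = r ω |cosθ| / √(L² − r² sin²θ) = 0.1591·23.44·0.82115/0.71738 = 4.2681 rad/s.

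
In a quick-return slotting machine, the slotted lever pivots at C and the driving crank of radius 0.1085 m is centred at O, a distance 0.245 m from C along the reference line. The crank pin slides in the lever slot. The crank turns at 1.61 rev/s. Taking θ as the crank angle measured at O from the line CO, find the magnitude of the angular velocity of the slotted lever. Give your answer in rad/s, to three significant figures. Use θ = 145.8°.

3.71

ω = 10.12 rad/s (from 1.61 rev/s).
Crank pin A relative to C: A = (d + r cosθ, r sinθ); lever angle φ = atan2(r sinθ, d + r cosθ).
Differentiating tanφ: φ̇ = rω(d cosθ + r)/(d² + r² + 2dr cosθ).
d² + r² + 2dr cosθ = |CA|² = 0.0278255 m²;  d cosθ + r = -0.094135 m.
|ω_lever| = |0.1085·10.12·-0.094135| / 0.0278255 = 3.7131 rad/s.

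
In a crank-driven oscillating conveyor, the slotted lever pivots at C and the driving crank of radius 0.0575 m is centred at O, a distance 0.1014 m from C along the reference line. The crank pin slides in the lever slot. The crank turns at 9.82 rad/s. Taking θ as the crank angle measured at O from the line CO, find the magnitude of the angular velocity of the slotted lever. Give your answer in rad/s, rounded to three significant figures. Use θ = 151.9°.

5.46

ω = 9.82 rad/s
Crank pin A relative to C: A = (d + r cosθ, r sinθ); lever angle φ = atan2(r sinθ, d + r cosθ).
Differentiating tanφ: φ̇ = rω(d cosθ + r)/(d² + r² + 2dr cosθ).
d² + r² + 2dr cosθ = |CA|² = 0.00330173 m²;  d cosθ + r = -0.031948 m.
|ω_lever| = |0.0575·9.82·-0.031948| / 0.00330173 = 5.4636 rad/s.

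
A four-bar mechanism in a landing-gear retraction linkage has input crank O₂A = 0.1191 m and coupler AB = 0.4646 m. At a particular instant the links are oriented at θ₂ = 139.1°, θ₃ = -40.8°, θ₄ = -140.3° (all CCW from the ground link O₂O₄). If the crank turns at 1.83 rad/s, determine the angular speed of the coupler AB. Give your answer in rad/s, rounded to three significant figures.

ω₂ = 1.83 rad/s
Differentiating the loop-closure r₂e^{iθ₂}+r₃e^{iθ₃}=r₁+r₄e^{iθ₄} gives r₂ω₂e^{iθ₂}+r₃ω₃e^{iθ₃}=r₄ω₄e^{iθ₄}.
Eliminating the other unknown: ω₃ = r₂ω₂ sin(θ₄−θ₂) / [r₃ sin(θ₃−θ₄)].
Numerator sine = +0.98657; denominator sine = +0.98629.
Result = 0.1191·1.83·(+0.98657) / (0.4646·(+0.98629)) = +0.46926 rad/s; magnitude 0.46926 rad/s.

0.469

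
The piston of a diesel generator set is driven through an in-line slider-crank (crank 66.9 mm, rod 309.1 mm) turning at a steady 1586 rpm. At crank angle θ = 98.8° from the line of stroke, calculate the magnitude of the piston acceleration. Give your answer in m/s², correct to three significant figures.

672

ω = 2π·1586/60 = 166.1 rad/s
x(θ) = r cosθ + √(L² − r² sin²θ); with ω constant, a = ω²·d²x/dθ².
d²x/dθ² = −r cosθ − r²(cos2θ)/√u − r⁴ sin²2θ/(4u^{3/2}),  u = L² − r² sin²θ = 0.091172 m².
Substituting r = 0.0669 m, L = 0.3091 m, θ = 98.8°: d²x/dθ² = +0.024347 m.
a = ω²·d²x/dθ² = (166.1)²·(+0.024347) = +671.59 m/s²;  |a| = 671.59 m/s².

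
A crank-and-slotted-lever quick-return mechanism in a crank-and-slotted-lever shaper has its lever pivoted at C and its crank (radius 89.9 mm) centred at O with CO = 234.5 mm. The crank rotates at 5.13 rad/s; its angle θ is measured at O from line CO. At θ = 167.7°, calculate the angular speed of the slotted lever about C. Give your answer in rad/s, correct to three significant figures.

2.93

ω = 5.13 rad/s
Crank pin A relative to C: A = (d + r cosθ, r sinθ); lever angle φ = atan2(r sinθ, d + r cosθ).
Differentiating tanφ: φ̇ = rω(d cosθ + r)/(d² + r² + 2dr cosθ).
d² + r² + 2dr cosθ = |CA|² = 0.021877 m²;  d cosθ + r = -0.13922 m.
|ω_lever| = |0.0899·5.13·-0.13922| / 0.021877 = 2.9348 rad/s.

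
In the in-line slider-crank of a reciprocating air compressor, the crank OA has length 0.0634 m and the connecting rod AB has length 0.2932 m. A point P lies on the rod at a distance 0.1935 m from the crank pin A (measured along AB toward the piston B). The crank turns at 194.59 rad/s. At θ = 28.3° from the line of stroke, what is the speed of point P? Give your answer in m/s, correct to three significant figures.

ω = 194.6 rad/s.  Crank-pin speed |V_A| = rω = 12.337 m/s, perpendicular to OA.
Rod angle: sinφ = −(r/L) sinθ ⇒ φ = -5.884°; ω_rod = −rω cosθ/√(L²−r²sin²θ) = -37.244 rad/s.
V_P = V_A + ω_rod × AP, with AP = 0.1935 m along the rod.
Components: V_Px = −rω sinθ − a·ω_rod·sinφ = -6.5876 m/s;  V_Py = rω cosθ + a·ω_rod·cosφ = +3.6937 m/s.
|V_P| = √(V_Px² + V_Py²) = 7.5525 m/s.

7.55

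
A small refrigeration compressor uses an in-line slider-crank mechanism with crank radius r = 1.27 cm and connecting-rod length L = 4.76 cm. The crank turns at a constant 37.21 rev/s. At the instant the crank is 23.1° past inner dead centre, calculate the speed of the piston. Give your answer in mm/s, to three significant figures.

1450

ω = 2π·37.2 = 233.8 rad/s
For an in-line slider-crank, x = r cosθ + √(L² − r² sin²θ), so v = −rω sinθ·[1 + r cosθ/√(L² − r² sin²θ)].
With r = 0.0127 m, L = 0.0476 m, θ = 23.1°: √(L² − r² sin²θ) = 0.047338 m.
v = −0.0127·233.8·0.39234·[1 + 0.0127·0.91982/0.047338] = -1.4524 m/s.
|v| = 1.4524 m/s = 1452.4 mm/s.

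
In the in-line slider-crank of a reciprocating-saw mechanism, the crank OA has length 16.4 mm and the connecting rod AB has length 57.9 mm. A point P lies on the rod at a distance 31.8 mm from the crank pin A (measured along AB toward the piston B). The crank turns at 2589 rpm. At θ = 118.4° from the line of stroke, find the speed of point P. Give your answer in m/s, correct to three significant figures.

3.74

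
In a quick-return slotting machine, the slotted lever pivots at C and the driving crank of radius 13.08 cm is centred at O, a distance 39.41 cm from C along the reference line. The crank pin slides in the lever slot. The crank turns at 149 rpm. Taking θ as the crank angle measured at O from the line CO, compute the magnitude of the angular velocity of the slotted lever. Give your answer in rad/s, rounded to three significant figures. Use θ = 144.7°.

ω = 15.6 rad/s (from 149 rpm).
Crank pin A relative to C: A = (d + r cosθ, r sinθ); lever angle φ = atan2(r sinθ, d + r cosθ).
Differentiating tanφ: φ̇ = rω(d cosθ + r)/(d² + r² + 2dr cosθ).
d² + r² + 2dr cosθ = |CA|² = 0.0882825 m²;  d cosθ + r = -0.19084 m.
|ω_lever| = |0.1308·15.6·-0.19084| / 0.0882825 = 4.4118 rad/s.

4.41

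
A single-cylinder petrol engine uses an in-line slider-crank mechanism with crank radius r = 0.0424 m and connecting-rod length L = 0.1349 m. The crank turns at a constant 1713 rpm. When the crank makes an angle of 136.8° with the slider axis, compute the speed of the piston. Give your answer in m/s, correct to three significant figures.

3.99

ω = 2π·1713/60 = 179.4 rad/s
For an in-line slider-crank, x = r cosθ + √(L² − r² sin²θ), so v = −rω sinθ·[1 + r cosθ/√(L² − r² sin²θ)].
With r = 0.0424 m, L = 0.1349 m, θ = 136.8°: √(L² − r² sin²θ) = 0.13174 m.
v = −0.0424·179.4·0.68455·[1 + 0.0424·-0.72897/0.13174] = -3.9851 m/s.
|v| = 3.9851 m/s.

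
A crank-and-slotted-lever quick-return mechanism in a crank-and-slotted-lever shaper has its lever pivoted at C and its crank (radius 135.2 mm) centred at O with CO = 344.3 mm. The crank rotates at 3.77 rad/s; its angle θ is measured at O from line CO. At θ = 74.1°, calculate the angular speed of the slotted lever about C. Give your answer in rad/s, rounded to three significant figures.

0.721

ω = 3.77 rad/s
Crank pin A relative to C: A = (d + r cosθ, r sinθ); lever angle φ = atan2(r sinθ, d + r cosθ).
Differentiating tanφ: φ̇ = rω(d cosθ + r)/(d² + r² + 2dr cosθ).
d² + r² + 2dr cosθ = |CA|² = 0.162327 m²;  d cosθ + r = +0.22952 m.
|ω_lever| = |0.1352·3.77·+0.22952| / 0.162327 = 0.7207 rad/s.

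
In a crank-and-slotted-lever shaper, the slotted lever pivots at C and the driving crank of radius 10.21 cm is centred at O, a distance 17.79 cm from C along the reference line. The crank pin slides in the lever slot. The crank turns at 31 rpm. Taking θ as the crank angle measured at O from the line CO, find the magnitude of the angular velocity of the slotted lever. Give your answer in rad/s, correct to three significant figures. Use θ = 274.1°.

ω = 3.246 rad/s (from 31 rpm).
Crank pin A relative to C: A = (d + r cosθ, r sinθ); lever angle φ = atan2(r sinθ, d + r cosθ).
Differentiating tanφ: φ̇ = rω(d cosθ + r)/(d² + r² + 2dr cosθ).
d² + r² + 2dr cosθ = |CA|² = 0.0446701 m²;  d cosθ + r = +0.11482 m.
|ω_lever| = |0.1021·3.246·+0.11482| / 0.0446701 = 0.85195 rad/s.

0.852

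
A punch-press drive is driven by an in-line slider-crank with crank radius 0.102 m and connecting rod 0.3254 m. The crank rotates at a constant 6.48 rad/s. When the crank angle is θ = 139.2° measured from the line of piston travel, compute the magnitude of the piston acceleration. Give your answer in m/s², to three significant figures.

3.01

ω = 6.48 rad/s
x(θ) = r cosθ + √(L² − r² sin²θ); with ω constant, a = ω²·d²x/dθ².
d²x/dθ² = −r cosθ − r²(cos2θ)/√u − r⁴ sin²2θ/(4u^{3/2}),  u = L² − r² sin²θ = 0.101443 m².
Substituting r = 0.102 m, L = 0.3254 m, θ = 139.2°: d²x/dθ² = +0.071622 m.
a = ω²·d²x/dθ² = (6.48)²·(+0.071622) = +3.0074 m/s²;  |a| = 3.0074 m/s².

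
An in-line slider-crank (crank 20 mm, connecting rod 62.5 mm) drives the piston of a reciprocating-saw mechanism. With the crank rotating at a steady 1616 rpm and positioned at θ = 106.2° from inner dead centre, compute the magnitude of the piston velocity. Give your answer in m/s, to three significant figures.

ω = 2π·1616/60 = 169.2 rad/s
For an in-line slider-crank, x = r cosθ + √(L² − r² sin²θ), so v = −rω sinθ·[1 + r cosθ/√(L² − r² sin²θ)].
With r = 0.02 m, L = 0.0625 m, θ = 106.2°: √(L² − r² sin²θ) = 0.059476 m.
v = −0.02·169.2·0.96029·[1 + 0.02·-0.27899/0.059476] = -2.9452 m/s.
|v| = 2.9452 m/s.

2.95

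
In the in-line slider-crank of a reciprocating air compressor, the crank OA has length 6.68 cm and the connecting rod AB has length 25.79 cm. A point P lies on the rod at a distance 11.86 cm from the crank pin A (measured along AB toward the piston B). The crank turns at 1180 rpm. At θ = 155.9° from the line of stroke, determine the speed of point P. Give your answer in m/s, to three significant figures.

ω = 123.6 rad/s.  Crank-pin speed |V_A| = rω = 8.2544 m/s, perpendicular to OA.
Rod angle: sinφ = −(r/L) sinθ ⇒ φ = -6.071°; ω_rod = −rω cosθ/√(L²−r²sin²θ) = +29.381 rad/s.
V_P = V_A + ω_rod × AP, with AP = 0.1186 m along the rod.
Components: V_Px = −rω sinθ − a·ω_rod·sinφ = -3.002 m/s;  V_Py = rω cosθ + a·ω_rod·cosφ = -4.0699 m/s.
|V_P| = √(V_Px² + V_Py²) = 5.0572 m/s.

5.06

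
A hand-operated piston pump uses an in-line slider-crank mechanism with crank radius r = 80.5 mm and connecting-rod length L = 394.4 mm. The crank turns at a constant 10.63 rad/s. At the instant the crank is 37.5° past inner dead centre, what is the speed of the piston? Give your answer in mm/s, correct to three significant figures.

606

ω = 10.63 rad/s
For an in-line slider-crank, x = r cosθ + √(L² − r² sin²θ), so v = −rω sinθ·[1 + r cosθ/√(L² − r² sin²θ)].
With r = 0.0805 m, L = 0.3944 m, θ = 37.5°: √(L² − r² sin²θ) = 0.39134 m.
v = −0.0805·10.63·0.60876·[1 + 0.0805·0.79335/0.39134] = -0.60594 m/s.
|v| = 0.60594 m/s = 605.94 mm/s.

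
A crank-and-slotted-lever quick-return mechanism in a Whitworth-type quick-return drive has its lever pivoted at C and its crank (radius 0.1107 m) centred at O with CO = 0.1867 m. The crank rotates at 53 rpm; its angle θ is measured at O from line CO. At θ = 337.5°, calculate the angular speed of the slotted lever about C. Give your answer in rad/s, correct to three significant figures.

2.04

ω = 5.55 rad/s (from 53 rpm).
Crank pin A relative to C: A = (d + r cosθ, r sinθ); lever angle φ = atan2(r sinθ, d + r cosθ).
Differentiating tanφ: φ̇ = rω(d cosθ + r)/(d² + r² + 2dr cosθ).
d² + r² + 2dr cosθ = |CA|² = 0.0853003 m²;  d cosθ + r = +0.28319 m.
|ω_lever| = |0.1107·5.55·+0.28319| / 0.0853003 = 2.0397 rad/s.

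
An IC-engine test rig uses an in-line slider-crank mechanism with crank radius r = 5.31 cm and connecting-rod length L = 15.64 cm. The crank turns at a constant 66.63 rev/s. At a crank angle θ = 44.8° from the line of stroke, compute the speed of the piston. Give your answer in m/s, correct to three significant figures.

19.6

ω = 2π·66.6 = 418.6 rad/s
For an in-line slider-crank, x = r cosθ + √(L² − r² sin²θ), so v = −rω sinθ·[1 + r cosθ/√(L² − r² sin²θ)].
With r = 0.0531 m, L = 0.1564 m, θ = 44.8°: √(L² − r² sin²θ) = 0.15186 m.
v = −0.0531·418.6·0.70463·[1 + 0.0531·0.70957/0.15186] = -19.551 m/s.
|v| = 19.551 m/s.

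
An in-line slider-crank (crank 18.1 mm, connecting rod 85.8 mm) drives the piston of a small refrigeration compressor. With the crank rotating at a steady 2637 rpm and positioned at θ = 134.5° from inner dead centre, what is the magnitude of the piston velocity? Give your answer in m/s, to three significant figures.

3.03

ω = 2π·2637/60 = 276.1 rad/s
For an in-line slider-crank, x = r cosθ + √(L² − r² sin²θ), so v = −rω sinθ·[1 + r cosθ/√(L² − r² sin²θ)].
With r = 0.0181 m, L = 0.0858 m, θ = 134.5°: √(L² − r² sin²θ) = 0.084823 m.
v = −0.0181·276.1·0.71325·[1 + 0.0181·-0.70091/0.084823] = -3.0318 m/s.
|v| = 3.0318 m/s.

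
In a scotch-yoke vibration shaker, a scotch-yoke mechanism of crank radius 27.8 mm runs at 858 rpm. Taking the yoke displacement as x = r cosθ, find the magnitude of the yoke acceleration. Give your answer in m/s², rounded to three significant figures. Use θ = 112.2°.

84.8

ω = 89.85 rad/s (from 858 rpm).
x = r cosθ ⇒ ẍ = −rω² cosθ (ω constant).
|a| = rω²|cosθ| = 0.0278·(89.85)²·|cos 112.2°| = 84.798 m/s².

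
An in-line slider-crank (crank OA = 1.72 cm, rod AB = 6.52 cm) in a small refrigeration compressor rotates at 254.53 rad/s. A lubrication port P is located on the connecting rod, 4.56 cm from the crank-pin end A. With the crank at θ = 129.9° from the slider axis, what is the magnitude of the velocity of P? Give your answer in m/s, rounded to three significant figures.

3.07

ω = 254.5 rad/s.  Crank-pin speed |V_A| = rω = 4.3779 m/s, perpendicular to OA.
Rod angle: sinφ = −(r/L) sinθ ⇒ φ = -11.676°; ω_rod = −rω cosθ/√(L²−r²sin²θ) = +43.981 rad/s.
V_P = V_A + ω_rod × AP, with AP = 0.0456 m along the rod.
Components: V_Px = −rω sinθ − a·ω_rod·sinφ = -2.9527 m/s;  V_Py = rω cosθ + a·ω_rod·cosφ = -0.84419 m/s.
|V_P| = √(V_Px² + V_Py²) = 3.071 m/s.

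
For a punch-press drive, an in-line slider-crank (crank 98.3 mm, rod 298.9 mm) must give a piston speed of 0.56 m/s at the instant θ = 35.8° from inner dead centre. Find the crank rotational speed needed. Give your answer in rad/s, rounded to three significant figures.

7.66

For an in-line slider-crank, |v_piston| = rω|sinθ|·[1 + r cosθ/√(L² − r² sin²θ)].
With r = 0.0983 m, L = 0.2989 m, θ = 35.8°: the bracketed kinematic factor |dx/dθ| = 0.073131 m.
ω = v/|dx/dθ| = 0.56/0.073131 = 7.6575 rad/s.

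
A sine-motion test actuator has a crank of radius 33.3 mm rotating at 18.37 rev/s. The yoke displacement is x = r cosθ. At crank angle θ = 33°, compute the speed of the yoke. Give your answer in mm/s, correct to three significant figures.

2090

ω = 115.4 rad/s (from 18.37 rev/s).
x = r cosθ ⇒ ẋ = −rω sinθ.
|v| = rω|sinθ| = 0.0333·115.4·|sin 33°| = 2.0934 m/s = 2093.4 mm/s.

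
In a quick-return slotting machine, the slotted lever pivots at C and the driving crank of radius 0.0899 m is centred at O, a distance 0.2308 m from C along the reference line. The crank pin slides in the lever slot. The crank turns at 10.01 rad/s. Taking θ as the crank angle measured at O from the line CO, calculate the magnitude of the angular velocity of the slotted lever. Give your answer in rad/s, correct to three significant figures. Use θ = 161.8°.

ω = 10.01 rad/s
Crank pin A relative to C: A = (d + r cosθ, r sinθ); lever angle φ = atan2(r sinθ, d + r cosθ).
Differentiating tanφ: φ̇ = rω(d cosθ + r)/(d² + r² + 2dr cosθ).
d² + r² + 2dr cosθ = |CA|² = 0.0219289 m²;  d cosθ + r = -0.12935 m.
|ω_lever| = |0.0899·10.01·-0.12935| / 0.0219289 = 5.3083 rad/s.

5.31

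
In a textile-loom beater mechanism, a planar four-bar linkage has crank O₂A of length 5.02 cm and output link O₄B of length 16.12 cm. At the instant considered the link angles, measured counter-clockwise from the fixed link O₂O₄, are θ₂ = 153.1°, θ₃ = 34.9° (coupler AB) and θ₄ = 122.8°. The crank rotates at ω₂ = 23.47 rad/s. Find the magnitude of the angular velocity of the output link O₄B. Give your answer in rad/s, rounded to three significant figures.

6.45

ω₂ = 23.47 rad/s
Differentiating the loop-closure r₂e^{iθ₂}+r₃e^{iθ₃}=r₁+r₄e^{iθ₄} gives r₂ω₂e^{iθ₂}+r₃ω₃e^{iθ₃}=r₄ω₄e^{iθ₄}.
Eliminating the other unknown: ω₄ = r₂ω₂ sin(θ₂−θ₃) / [r₄ sin(θ₄−θ₃)].
Numerator sine = +0.88130; denominator sine = +0.99933.
Result = 0.0502·23.47·(+0.88130) / (0.1612·(+0.99933)) = +6.4457 rad/s; magnitude 6.4457 rad/s.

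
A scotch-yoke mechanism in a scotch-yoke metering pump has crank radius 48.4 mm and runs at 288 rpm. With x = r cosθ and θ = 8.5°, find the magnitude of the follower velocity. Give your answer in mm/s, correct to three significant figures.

ω = 30.16 rad/s (from 288 rpm).
x = r cosθ ⇒ ẋ = −rω sinθ.
|v| = rω|sinθ| = 0.0484·30.16·|sin 8.5°| = 0.21576 m/s = 215.76 mm/s.

216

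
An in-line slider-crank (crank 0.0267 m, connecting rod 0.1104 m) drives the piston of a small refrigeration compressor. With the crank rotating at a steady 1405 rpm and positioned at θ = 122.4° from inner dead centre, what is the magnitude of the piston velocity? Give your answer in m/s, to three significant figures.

2.88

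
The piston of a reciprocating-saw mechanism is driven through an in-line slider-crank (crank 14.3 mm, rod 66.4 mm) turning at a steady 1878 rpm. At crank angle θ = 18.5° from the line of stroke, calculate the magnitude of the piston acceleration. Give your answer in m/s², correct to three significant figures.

ω = 2π·1878/60 = 196.7 rad/s
x(θ) = r cosθ + √(L² − r² sin²θ); with ω constant, a = ω²·d²x/dθ².
d²x/dθ² = −r cosθ − r²(cos2θ)/√u − r⁴ sin²2θ/(4u^{3/2}),  u = L² − r² sin²θ = 0.00438837 m².
Substituting r = 0.0143 m, L = 0.0664 m, θ = 18.5°: d²x/dθ² = -0.016039 m.
a = ω²·d²x/dθ² = (196.7)²·(-0.016039) = -620.35 m/s²;  |a| = 620.35 m/s².

620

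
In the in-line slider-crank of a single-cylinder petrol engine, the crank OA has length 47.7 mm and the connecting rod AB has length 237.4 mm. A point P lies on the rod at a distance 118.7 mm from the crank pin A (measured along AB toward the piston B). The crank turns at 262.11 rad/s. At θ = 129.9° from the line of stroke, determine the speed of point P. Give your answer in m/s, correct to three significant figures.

ω = 262.1 rad/s.  Crank-pin speed |V_A| = rω = 12.503 m/s, perpendicular to OA.
Rod angle: sinφ = −(r/L) sinθ ⇒ φ = -8.867°; ω_rod = −rω cosθ/√(L²−r²sin²θ) = +34.191 rad/s.
V_P = V_A + ω_rod × AP, with AP = 0.1187 m along the rod.
Components: V_Px = −rω sinθ − a·ω_rod·sinφ = -8.966 m/s;  V_Py = rω cosθ + a·ω_rod·cosφ = -4.0099 m/s.
|V_P| = √(V_Px² + V_Py²) = 9.8219 m/s.

9.82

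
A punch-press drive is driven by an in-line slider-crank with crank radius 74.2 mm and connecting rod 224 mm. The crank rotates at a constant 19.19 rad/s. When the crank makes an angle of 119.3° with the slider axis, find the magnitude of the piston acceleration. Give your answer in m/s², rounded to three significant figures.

ω = 19.19 rad/s
x(θ) = r cosθ + √(L² − r² sin²θ); with ω constant, a = ω²·d²x/dθ².
d²x/dθ² = −r cosθ − r²(cos2θ)/√u − r⁴ sin²2θ/(4u^{3/2}),  u = L² − r² sin²θ = 0.0459889 m².
Substituting r = 0.0742 m, L = 0.224 m, θ = 119.3°: d²x/dθ² = +0.049128 m.
a = ω²·d²x/dθ² = (19.19)²·(+0.049128) = +18.092 m/s²;  |a| = 18.092 m/s².

18.1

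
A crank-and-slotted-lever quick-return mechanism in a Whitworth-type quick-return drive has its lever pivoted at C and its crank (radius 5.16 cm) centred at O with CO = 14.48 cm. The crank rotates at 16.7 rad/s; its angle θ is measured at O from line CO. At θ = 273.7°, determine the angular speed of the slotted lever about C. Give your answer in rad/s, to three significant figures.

2.14

ω = 16.7 rad/s
Crank pin A relative to C: A = (d + r cosθ, r sinθ); lever angle φ = atan2(r sinθ, d + r cosθ).
Differentiating tanφ: φ̇ = rω(d cosθ + r)/(d² + r² + 2dr cosθ).
d² + r² + 2dr cosθ = |CA|² = 0.0245939 m²;  d cosθ + r = +0.060944 m.
|ω_lever| = |0.0516·16.7·+0.060944| / 0.0245939 = 2.1354 rad/s.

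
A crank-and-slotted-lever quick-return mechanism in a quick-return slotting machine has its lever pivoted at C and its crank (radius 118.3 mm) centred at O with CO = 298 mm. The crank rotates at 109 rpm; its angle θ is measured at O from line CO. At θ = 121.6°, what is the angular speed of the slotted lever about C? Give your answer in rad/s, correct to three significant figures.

0.776

ω = 11.41 rad/s (from 109 rpm).
Crank pin A relative to C: A = (d + r cosθ, r sinθ); lever angle φ = atan2(r sinθ, d + r cosθ).
Differentiating tanφ: φ̇ = rω(d cosθ + r)/(d² + r² + 2dr cosθ).
d² + r² + 2dr cosθ = |CA|² = 0.0658543 m²;  d cosθ + r = -0.037848 m.
|ω_lever| = |0.1183·11.41·-0.037848| / 0.0658543 = 0.77606 rad/s.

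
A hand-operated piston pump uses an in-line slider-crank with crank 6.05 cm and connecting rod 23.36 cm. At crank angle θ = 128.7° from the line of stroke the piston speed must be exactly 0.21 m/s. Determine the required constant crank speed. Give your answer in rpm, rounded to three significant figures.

50.9

For an in-line slider-crank, |v_piston| = rω|sinθ|·[1 + r cosθ/√(L² − r² sin²θ)].
With r = 0.0605 m, L = 0.2336 m, θ = 128.7°: the bracketed kinematic factor |dx/dθ| = 0.039409 m.
ω = v/|dx/dθ| = 0.21/0.039409 = 5.3287 rad/s.
N = 60ω/(2π) = 50.885 rpm.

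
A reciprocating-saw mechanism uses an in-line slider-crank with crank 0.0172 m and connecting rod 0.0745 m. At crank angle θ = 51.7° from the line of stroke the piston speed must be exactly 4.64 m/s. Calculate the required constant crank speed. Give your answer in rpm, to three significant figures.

For an in-line slider-crank, |v_piston| = rω|sinθ|·[1 + r cosθ/√(L² − r² sin²θ)].
With r = 0.0172 m, L = 0.0745 m, θ = 51.7°: the bracketed kinematic factor |dx/dθ| = 0.015462 m.
ω = v/|dx/dθ| = 4.64/0.015462 = 300.09 rad/s.
N = 60ω/(2π) = 2865.6 rpm.

2870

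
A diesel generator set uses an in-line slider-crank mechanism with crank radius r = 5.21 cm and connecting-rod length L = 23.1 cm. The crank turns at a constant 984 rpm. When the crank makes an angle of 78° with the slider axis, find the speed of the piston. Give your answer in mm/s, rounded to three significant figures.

5500

ω = 2π·984/60 = 103 rad/s
For an in-line slider-crank, x = r cosθ + √(L² − r² sin²θ), so v = −rω sinθ·[1 + r cosθ/√(L² − r² sin²θ)].
With r = 0.0521 m, L = 0.231 m, θ = 78°: √(L² − r² sin²θ) = 0.22531 m.
v = −0.0521·103·0.97815·[1 + 0.0521·0.20791/0.22531] = -5.5038 m/s.
|v| = 5.5038 m/s = 5503.8 mm/s.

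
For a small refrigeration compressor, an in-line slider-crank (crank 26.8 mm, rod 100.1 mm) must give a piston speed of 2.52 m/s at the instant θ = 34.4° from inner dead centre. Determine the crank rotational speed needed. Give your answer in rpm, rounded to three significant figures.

1300

For an in-line slider-crank, |v_piston| = rω|sinθ|·[1 + r cosθ/√(L² − r² sin²θ)].
With r = 0.0268 m, L = 0.1001 m, θ = 34.4°: the bracketed kinematic factor |dx/dθ| = 0.018525 m.
ω = v/|dx/dθ| = 2.52/0.018525 = 136.03 rad/s.
N = 60ω/(2π) = 1299 rpm.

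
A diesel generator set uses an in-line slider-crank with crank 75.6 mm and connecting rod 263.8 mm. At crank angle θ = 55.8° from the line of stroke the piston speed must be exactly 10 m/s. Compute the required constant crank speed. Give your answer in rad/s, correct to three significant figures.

137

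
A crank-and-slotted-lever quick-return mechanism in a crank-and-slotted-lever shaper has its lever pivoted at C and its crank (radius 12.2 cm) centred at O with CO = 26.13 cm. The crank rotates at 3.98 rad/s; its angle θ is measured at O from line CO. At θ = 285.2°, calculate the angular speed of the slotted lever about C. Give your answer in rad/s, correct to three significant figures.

ω = 3.98 rad/s
Crank pin A relative to C: A = (d + r cosθ, r sinθ); lever angle φ = atan2(r sinθ, d + r cosθ).
Differentiating tanφ: φ̇ = rω(d cosθ + r)/(d² + r² + 2dr cosθ).
d² + r² + 2dr cosθ = |CA|² = 0.0998781 m²;  d cosθ + r = +0.19051 m.
|ω_lever| = |0.122·3.98·+0.19051| / 0.0998781 = 0.92617 rad/s.

0.926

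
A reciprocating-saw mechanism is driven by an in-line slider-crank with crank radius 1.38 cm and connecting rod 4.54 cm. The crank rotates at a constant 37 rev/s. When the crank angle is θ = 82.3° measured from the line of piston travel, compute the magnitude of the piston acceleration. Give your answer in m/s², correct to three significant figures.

129

ω = 2π·37 = 232.5 rad/s
x(θ) = r cosθ + √(L² − r² sin²θ); with ω constant, a = ω²·d²x/dθ².
d²x/dθ² = −r cosθ − r²(cos2θ)/√u − r⁴ sin²2θ/(4u^{3/2}),  u = L² − r² sin²θ = 0.00187414 m².
Substituting r = 0.0138 m, L = 0.0454 m, θ = 82.3°: d²x/dθ² = +0.0023842 m.
a = ω²·d²x/dθ² = (232.5)²·(+0.0023842) = +128.86 m/s²;  |a| = 128.86 m/s².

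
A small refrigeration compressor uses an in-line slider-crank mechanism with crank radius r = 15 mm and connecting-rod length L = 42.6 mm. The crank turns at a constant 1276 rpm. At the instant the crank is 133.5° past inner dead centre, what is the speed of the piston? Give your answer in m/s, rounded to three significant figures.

1.09

ω = 2π·1276/60 = 133.6 rad/s
For an in-line slider-crank, x = r cosθ + √(L² − r² sin²θ), so v = −rω sinθ·[1 + r cosθ/√(L² − r² sin²θ)].
With r = 0.015 m, L = 0.0426 m, θ = 133.5°: √(L² − r² sin²θ) = 0.041187 m.
v = −0.015·133.6·0.72537·[1 + 0.015·-0.68835/0.041187] = -1.0894 m/s.
|v| = 1.0894 m/s.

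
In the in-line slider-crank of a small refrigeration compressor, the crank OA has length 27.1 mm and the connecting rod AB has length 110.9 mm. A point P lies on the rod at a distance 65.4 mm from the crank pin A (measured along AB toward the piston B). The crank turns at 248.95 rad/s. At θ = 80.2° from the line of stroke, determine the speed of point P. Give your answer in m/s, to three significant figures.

ω = 248.9 rad/s.  Crank-pin speed |V_A| = rω = 6.7465 m/s, perpendicular to OA.
Rod angle: sinφ = −(r/L) sinθ ⇒ φ = -13.934°; ω_rod = −rω cosθ/√(L²−r²sin²θ) = -10.669 rad/s.
V_P = V_A + ω_rod × AP, with AP = 0.0654 m along the rod.
Components: V_Px = −rω sinθ − a·ω_rod·sinφ = -6.8161 m/s;  V_Py = rω cosθ + a·ω_rod·cosφ = +0.47113 m/s.
|V_P| = √(V_Px² + V_Py²) = 6.8324 m/s.

6.83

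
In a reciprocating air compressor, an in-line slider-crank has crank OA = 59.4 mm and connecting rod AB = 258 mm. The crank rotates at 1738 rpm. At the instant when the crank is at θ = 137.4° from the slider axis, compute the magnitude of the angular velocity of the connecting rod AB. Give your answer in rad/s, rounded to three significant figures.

ω = 182 rad/s (converted from 1738 rpm).
The rod makes angle φ with the slider axis where L sinφ = r sinθ; differentiating, L cosφ·φ̇ = r ω cosθ.
L cosφ = √(L² − r² sin²θ) = 0.25485 m.
|ω_rod| = r ω |cosθ| / √(L² − r² sin²θ) = 0.0594·182·0.73610/0.25485 = 31.226 rad/s.

31.2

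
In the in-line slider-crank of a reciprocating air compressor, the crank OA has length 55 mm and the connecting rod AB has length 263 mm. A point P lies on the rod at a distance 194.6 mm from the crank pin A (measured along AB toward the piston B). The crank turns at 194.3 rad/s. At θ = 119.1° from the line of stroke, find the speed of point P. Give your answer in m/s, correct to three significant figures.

ω = 194.3 rad/s.  Crank-pin speed |V_A| = rω = 10.687 m/s, perpendicular to OA.
Rod angle: sinφ = −(r/L) sinθ ⇒ φ = -10.529°; ω_rod = −rω cosθ/√(L²−r²sin²θ) = +20.1 rad/s.
V_P = V_A + ω_rod × AP, with AP = 0.1946 m along the rod.
Components: V_Px = −rω sinθ − a·ω_rod·sinφ = -8.6228 m/s;  V_Py = rω cosθ + a·ω_rod·cosφ = -1.3517 m/s.
|V_P| = √(V_Px² + V_Py²) = 8.7281 m/s.

8.73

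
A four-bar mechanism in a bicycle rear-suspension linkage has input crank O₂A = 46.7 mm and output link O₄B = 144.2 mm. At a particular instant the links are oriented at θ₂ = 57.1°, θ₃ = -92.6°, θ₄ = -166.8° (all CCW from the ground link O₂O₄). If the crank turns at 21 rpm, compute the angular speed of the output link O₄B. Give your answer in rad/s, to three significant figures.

0.373

ω₂ = 2.199 rad/s (from 21 rpm).
Differentiating the loop-closure r₂e^{iθ₂}+r₃e^{iθ₃}=r₁+r₄e^{iθ₄} gives r₂ω₂e^{iθ₂}+r₃ω₃e^{iθ₃}=r₄ω₄e^{iθ₄}.
Eliminating the other unknown: ω₄ = r₂ω₂ sin(θ₂−θ₃) / [r₄ sin(θ₄−θ₃)].
Numerator sine = +0.50453; denominator sine = -0.96222.
Result = 0.0467·2.199·(+0.50453) / (0.1442·(-0.96222)) = -0.37343 rad/s; magnitude 0.37343 rad/s.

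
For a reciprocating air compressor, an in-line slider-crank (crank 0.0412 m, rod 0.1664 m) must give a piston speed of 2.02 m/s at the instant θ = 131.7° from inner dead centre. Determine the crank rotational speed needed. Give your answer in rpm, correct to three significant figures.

For an in-line slider-crank, |v_piston| = rω|sinθ|·[1 + r cosθ/√(L² − r² sin²θ)].
With r = 0.0412 m, L = 0.1664 m, θ = 131.7°: the bracketed kinematic factor |dx/dθ| = 0.025606 m.
ω = v/|dx/dθ| = 2.02/0.025606 = 78.888 rad/s.
N = 60ω/(2π) = 753.32 rpm.

753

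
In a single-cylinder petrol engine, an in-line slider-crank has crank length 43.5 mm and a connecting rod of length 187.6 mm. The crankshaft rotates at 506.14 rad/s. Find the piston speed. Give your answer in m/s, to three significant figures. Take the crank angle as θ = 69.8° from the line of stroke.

22.4

ω = 506.1 rad/s
For an in-line slider-crank, x = r cosθ + √(L² − r² sin²θ), so v = −rω sinθ·[1 + r cosθ/√(L² − r² sin²θ)].
With r = 0.0435 m, L = 0.1876 m, θ = 69.8°: √(L² − r² sin²θ) = 0.1831 m.
v = −0.0435·506.1·0.93849·[1 + 0.0435·0.34530/0.1831] = -22.358 m/s.
|v| = 22.358 m/s.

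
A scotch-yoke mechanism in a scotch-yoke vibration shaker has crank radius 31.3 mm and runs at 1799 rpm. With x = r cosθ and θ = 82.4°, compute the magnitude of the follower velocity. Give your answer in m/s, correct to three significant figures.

5.84

ω = 188.4 rad/s (from 1799 rpm).
x = r cosθ ⇒ ẋ = −rω sinθ.
|v| = rω|sinθ| = 0.0313·188.4·|sin 82.4°| = 5.8448 m/s.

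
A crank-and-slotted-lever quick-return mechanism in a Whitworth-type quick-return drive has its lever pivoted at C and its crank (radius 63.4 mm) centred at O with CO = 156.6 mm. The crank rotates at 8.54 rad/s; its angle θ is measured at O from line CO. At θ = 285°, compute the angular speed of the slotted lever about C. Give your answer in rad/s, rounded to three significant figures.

1.67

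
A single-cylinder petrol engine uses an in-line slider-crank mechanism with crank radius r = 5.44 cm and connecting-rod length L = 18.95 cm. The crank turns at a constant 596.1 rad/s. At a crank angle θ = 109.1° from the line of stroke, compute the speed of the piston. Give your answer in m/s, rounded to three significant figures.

27.7

ω = 596.1 rad/s
For an in-line slider-crank, x = r cosθ + √(L² − r² sin²θ), so v = −rω sinθ·[1 + r cosθ/√(L² − r² sin²θ)].
With r = 0.0544 m, L = 0.1895 m, θ = 109.1°: √(L² − r² sin²θ) = 0.18239 m.
v = −0.0544·596.1·0.94495·[1 + 0.0544·-0.32722/0.18239] = -27.652 m/s.
|v| = 27.652 m/s.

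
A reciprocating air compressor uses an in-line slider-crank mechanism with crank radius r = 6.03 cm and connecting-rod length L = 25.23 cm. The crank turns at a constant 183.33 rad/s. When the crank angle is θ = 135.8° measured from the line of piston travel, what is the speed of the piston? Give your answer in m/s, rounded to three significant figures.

6.37

ω = 183.3 rad/s
For an in-line slider-crank, x = r cosθ + √(L² − r² sin²θ), so v = −rω sinθ·[1 + r cosθ/√(L² − r² sin²θ)].
With r = 0.0603 m, L = 0.2523 m, θ = 135.8°: √(L² − r² sin²θ) = 0.24877 m.
v = −0.0603·183.3·0.69717·[1 + 0.0603·-0.71691/0.24877] = -6.3678 m/s.
|v| = 6.3678 m/s.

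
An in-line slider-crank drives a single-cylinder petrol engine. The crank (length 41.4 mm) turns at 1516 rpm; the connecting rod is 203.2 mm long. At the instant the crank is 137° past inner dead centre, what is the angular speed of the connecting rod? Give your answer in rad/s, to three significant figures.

ω = 158.8 rad/s (converted from 1516 rpm).
The rod makes angle φ with the slider axis where L sinφ = r sinθ; differentiating, L cosφ·φ̇ = r ω cosθ.
L cosφ = √(L² − r² sin²θ) = 0.20123 m.
|ω_rod| = r ω |cosθ| / √(L² − r² sin²θ) = 0.0414·158.8·0.73135/0.20123 = 23.887 rad/s.

23.9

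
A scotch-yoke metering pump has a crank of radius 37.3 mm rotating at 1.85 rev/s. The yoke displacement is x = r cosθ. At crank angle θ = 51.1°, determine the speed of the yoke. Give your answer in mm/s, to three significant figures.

ω = 11.62 rad/s (from 1.85 rev/s).
x = r cosθ ⇒ ẋ = −rω sinθ.
|v| = rω|sinθ| = 0.0373·11.62·|sin 51.1°| = 0.33742 m/s = 337.42 mm/s.

337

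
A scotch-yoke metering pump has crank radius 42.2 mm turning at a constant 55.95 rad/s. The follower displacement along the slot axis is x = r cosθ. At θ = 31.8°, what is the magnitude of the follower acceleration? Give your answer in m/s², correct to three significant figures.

ω = 55.95 rad/s
x = r cosθ ⇒ ẍ = −rω² cosθ (ω constant).
|a| = rω²|cosθ| = 0.0422·(55.95)²·|cos 31.8°| = 112.27 m/s².

112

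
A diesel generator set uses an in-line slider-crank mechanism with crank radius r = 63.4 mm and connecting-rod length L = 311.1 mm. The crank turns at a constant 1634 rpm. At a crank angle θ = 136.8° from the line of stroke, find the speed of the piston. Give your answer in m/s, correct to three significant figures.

ω = 2π·1634/60 = 171.1 rad/s
For an in-line slider-crank, x = r cosθ + √(L² − r² sin²θ), so v = −rω sinθ·[1 + r cosθ/√(L² − r² sin²θ)].
With r = 0.0634 m, L = 0.3111 m, θ = 136.8°: √(L² − r² sin²θ) = 0.30806 m.
v = −0.0634·171.1·0.68455·[1 + 0.0634·-0.72897/0.30806] = -6.3122 m/s.
|v| = 6.3122 m/s.

6.31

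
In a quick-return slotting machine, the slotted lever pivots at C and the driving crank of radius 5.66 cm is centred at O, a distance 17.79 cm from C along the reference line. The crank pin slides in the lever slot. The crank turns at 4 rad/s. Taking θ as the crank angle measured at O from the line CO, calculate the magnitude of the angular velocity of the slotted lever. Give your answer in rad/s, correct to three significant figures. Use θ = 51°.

ω = 4 rad/s
Crank pin A relative to C: A = (d + r cosθ, r sinθ); lever angle φ = atan2(r sinθ, d + r cosθ).
Differentiating tanφ: φ̇ = rω(d cosθ + r)/(d² + r² + 2dr cosθ).
d² + r² + 2dr cosθ = |CA|² = 0.0475254 m²;  d cosθ + r = +0.16856 m.
|ω_lever| = |0.0566·4·+0.16856| / 0.0475254 = 0.80296 rad/s.

0.803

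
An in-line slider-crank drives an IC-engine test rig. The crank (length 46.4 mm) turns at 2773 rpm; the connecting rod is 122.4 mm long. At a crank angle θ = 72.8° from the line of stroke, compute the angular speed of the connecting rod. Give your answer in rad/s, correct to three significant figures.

34.9

ω = 290.4 rad/s (converted from 2773 rpm).
The rod makes angle φ with the slider axis where L sinφ = r sinθ; differentiating, L cosφ·φ̇ = r ω cosθ.
L cosφ = √(L² − r² sin²θ) = 0.11409 m.
|ω_rod| = r ω |cosθ| / √(L² − r² sin²θ) = 0.0464·290.4·0.29571/0.11409 = 34.922 rad/s.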